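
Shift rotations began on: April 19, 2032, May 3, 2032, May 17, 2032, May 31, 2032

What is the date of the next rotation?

Every event comes 14 days after the last (14, 14, 14).
May 31, 2032 + 14 days = June 14, 2032.

June 14, 2032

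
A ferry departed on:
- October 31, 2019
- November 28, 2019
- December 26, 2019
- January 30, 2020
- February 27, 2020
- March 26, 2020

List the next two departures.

April 30, 2020; May 28, 2020

Every date is a Thursday; gaps 28, 28, 35, 28, 28 days.
Each is the last Thursday of its month (at least one falls on the 29th or later, ruling out '4th Thursday').
Last Thursday of April 2020: April 30, 2020.
May 2020 ends with Thursday May 28, 2020.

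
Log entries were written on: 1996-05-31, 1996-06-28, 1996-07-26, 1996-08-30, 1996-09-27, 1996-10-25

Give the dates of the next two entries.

1996-11-29, 1996-12-27

All Fridays; the gaps (28, 28, 35, 28, 28) vary with month length.
This is the last Friday of each month.
Last Friday of November 1996: 1996-11-29.
Last Friday of December 1996: 1996-12-27.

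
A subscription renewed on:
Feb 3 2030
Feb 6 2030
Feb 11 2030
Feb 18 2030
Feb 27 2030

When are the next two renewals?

Mar 10 2030, Mar 23 2030

The spacing grows by 2 each time: 3, 5, 7, 9 days.
Next gap: 11 days. Feb 27 2030 + 11 days = Mar 10 2030.
Next gap: 13 days. Mar 10 2030 + 13 days = Mar 23 2030.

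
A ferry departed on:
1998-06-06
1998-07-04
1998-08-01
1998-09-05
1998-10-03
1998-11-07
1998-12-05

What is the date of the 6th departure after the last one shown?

Gaps: 28, 28, 35, 28, 35, 28 days — a mix of 28 and 35. Every date is a Saturday.
Each is the 1st Saturday of its month.
1st Saturday of January 1999: 1999-01-02.
February 1999 — 1st Saturday is 1999-02-06.
1st Saturday of March 1999: 1999-03-06.
April 1999 — 1st Saturday is 1999-04-03.
1st Saturday of May 1999: 1999-05-01.
June 1999 — 1st Saturday is 1999-06-05.

1999-06-05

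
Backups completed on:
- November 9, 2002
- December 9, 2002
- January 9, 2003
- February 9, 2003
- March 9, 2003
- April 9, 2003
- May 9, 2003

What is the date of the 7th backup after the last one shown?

Gaps: 30, 31, 31, 28, 31, 30 days — not constant. Every event is on the 9th of the month.
Pattern: the 9th of each month.
June 2003: June 9, 2003.
Next: July 2003 → July 9, 2003.
August 2003: August 9, 2003.
Next: September 2003 → September 9, 2003.
October 2003: October 9, 2003.
Next: November 2003 → November 9, 2003.
Next: December 2003 → December 9, 2003.

December 9, 2003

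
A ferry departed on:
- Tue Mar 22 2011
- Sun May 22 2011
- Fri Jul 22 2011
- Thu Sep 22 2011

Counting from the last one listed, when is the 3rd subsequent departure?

Thu Mar 22 2012

The day-of-month is always 22 (61, 61, 62 days between events).
So this recurs on the 22nd of every 2 months.
Next: November 2011 → Tue Nov 22 2011.
Next: January 2012 → Sun Jan 22 2012.
March 2012: Thu Mar 22 2012.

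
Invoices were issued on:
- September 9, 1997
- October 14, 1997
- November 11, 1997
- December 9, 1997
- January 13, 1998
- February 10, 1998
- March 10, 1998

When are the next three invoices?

Gaps: 35, 28, 28, 35, 28, 28 days — a mix of 28 and 35. Every date is a Tuesday.
Each is the 2nd Tuesday of its month.
2nd Tuesday of April 1998: April 14, 1998.
May 1998 — 2nd Tuesday is May 12, 1998.
June 1998 — 2nd Tuesday is June 9, 1998.

April 14, 1998; May 12, 1998; June 9, 1998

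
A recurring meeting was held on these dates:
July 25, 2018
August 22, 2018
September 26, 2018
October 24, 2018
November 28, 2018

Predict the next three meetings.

Gaps: 28, 35, 28, 35 days — a mix of 28 and 35. Every date is a Wednesday.
Each is the 4th Wednesday of its month.
4th Wednesday of December 2018: December 26, 2018.
January 2019 — 4th Wednesday is January 23, 2019.
February 2019 — 4th Wednesday is February 27, 2019.

December 26, 2018; January 23, 2019; February 27, 2019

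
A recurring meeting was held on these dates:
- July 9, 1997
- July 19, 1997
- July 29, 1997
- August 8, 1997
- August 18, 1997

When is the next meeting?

August 28, 1997

Every event comes 10 days after the last (10, 10, 10, 10).
August 18, 1997 + 10 days = August 28, 1997.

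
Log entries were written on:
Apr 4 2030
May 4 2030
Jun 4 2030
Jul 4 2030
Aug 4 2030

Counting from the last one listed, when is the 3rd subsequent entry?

Nov 4 2030

Gaps: 30, 31, 30, 31 days — not constant. Every event is on the 4th of the month.
Pattern: the 4th of each month.
September 2030: Sep 4 2030.
October 2030: Oct 4 2030.
November 2030: Nov 4 2030.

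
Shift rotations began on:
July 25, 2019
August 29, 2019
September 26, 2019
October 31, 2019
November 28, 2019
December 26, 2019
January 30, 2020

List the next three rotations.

February 27, 2020; March 26, 2020; April 30, 2020

Every date is a Thursday; gaps 35, 28, 35, 28, 28, 35 days.
Each is the last Thursday of its month (at least one falls on the 29th or later, ruling out '4th Thursday').
February 2020 ends with Thursday February 27, 2020.
Last Thursday of March 2020: March 26, 2020.
April 2020 ends with Thursday April 30, 2020.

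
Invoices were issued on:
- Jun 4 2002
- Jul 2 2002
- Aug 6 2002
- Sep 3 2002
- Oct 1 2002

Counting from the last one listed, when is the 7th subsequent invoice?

May 6 2003

All dates are Tuesdays, 28, 35, 28, 28 days apart.
Specifically, the 1st Tuesday of each month.
1st Tuesday of November 2002: Nov 5 2002.
December 2002 — 1st Tuesday is Dec 3 2002.
January 2003 — 1st Tuesday is Jan 7 2003.
1st Tuesday of February 2003: Feb 4 2003.
March 2003 — 1st Tuesday is Mar 4 2003.
April 2003 — 1st Tuesday is Apr 1 2003.
1st Tuesday of May 2003: May 6 2003.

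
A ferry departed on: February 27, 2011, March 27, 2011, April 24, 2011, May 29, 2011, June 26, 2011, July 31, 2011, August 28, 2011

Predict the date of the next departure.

All Sundays; the gaps (28, 28, 35, 28, 35, 28) vary with month length.
This is the last Sunday of each month.
September 2011 ends with Sunday September 25, 2011.

September 25, 2011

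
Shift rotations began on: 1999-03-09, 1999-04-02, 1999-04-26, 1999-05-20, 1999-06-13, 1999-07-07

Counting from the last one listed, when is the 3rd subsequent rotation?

1999-09-17

Gaps between consecutive events: 24, 24, 24, 24, 24 days — a constant 24-day interval.
1999-07-07 + 24 days = 1999-07-31.
1999-07-31 + 24 days = 1999-08-24.
1999-08-24 + 24 days = 1999-09-17.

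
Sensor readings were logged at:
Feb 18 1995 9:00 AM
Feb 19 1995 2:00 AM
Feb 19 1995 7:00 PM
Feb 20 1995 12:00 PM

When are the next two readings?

Feb 21 1995 5:00 AM, Feb 21 1995 10:00 PM

Gaps: 17, 17, 17 hours — each event is 17 hours after the previous one.
Feb 20 1995 12:00 PM + 17 h = Feb 21 1995 5:00 AM.
Feb 21 1995 5:00 AM + 17 h = Feb 21 1995 10:00 PM.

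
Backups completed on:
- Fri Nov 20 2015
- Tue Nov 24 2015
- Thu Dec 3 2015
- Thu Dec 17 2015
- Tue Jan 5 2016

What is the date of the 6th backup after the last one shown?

Thu Aug 11 2016

Gaps: 4, 9, 14, 19 days — each gap is 5 larger than the previous one.
Next gap: 24 days. Tue Jan 5 2016 + 24 days = Fri Jan 29 2016.
Next gap: 29 days. Fri Jan 29 2016 + 29 days = Sat Feb 27 2016.
Next gap: 34 days. Sat Feb 27 2016 + 34 days = Fri Apr 1 2016.
Next gap: 39 days. Fri Apr 1 2016 + 39 days = Tue May 10 2016.
Next gap: 44 days. Tue May 10 2016 + 44 days = Thu Jun 23 2016.
Next gap: 49 days. Thu Jun 23 2016 + 49 days = Thu Aug 11 2016.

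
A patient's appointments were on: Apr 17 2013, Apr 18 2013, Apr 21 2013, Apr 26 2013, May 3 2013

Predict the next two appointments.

May 12 2013, May 23 2013

Gaps: 1, 3, 5, 7 days — each gap is 2 larger than the previous one.
Next gap: 9 days. May 3 2013 + 9 days = May 12 2013.
Next gap: 11 days. May 12 2013 + 11 days = May 23 2013.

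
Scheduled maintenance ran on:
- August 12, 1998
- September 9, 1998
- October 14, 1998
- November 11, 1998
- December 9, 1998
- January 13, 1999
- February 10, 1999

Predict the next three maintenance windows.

Gaps: 28, 35, 28, 28, 35, 28 days — a mix of 28 and 35. Every date is a Wednesday.
Each is the 2nd Wednesday of its month.
2nd Wednesday of March 1999: March 10, 1999.
2nd Wednesday of April 1999: April 14, 1999.
2nd Wednesday of May 1999: May 12, 1999.

March 10, 1999; April 14, 1999; May 12, 1999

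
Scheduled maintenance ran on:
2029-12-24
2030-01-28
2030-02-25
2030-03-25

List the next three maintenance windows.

All dates are Mondays, 35, 28, 28 days apart.
Specifically, the 4th Monday of each month.
4th Monday of April 2030: 2030-04-22.
4th Monday of May 2030: 2030-05-27.
4th Monday of June 2030: 2030-06-24.

2030-04-22, 2030-05-27, 2030-06-24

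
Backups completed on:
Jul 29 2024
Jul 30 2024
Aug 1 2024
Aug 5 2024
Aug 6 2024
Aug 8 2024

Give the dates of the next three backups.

Gaps: 1, 2, 4, 1, 2 days — not constant, but cyclic with period 3.
The events fall on every Monday, Tuesday and Thursday.
The following Monday is Aug 12 2024.
Next Tuesday: Aug 13 2024.
Next Thursday: Aug 15 2024.

Aug 12 2024, Aug 13 2024, Aug 15 2024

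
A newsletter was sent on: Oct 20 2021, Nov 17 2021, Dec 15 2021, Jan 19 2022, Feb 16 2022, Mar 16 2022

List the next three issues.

Gaps: 28, 28, 35, 28, 28 days — a mix of 28 and 35. Every date is a Wednesday.
Each is the 3rd Wednesday of its month.
3rd Wednesday of April 2022: Apr 20 2022.
3rd Wednesday of May 2022: May 18 2022.
3rd Wednesday of June 2022: Jun 15 2022.

Apr 20 2022, May 18 2022, Jun 15 2022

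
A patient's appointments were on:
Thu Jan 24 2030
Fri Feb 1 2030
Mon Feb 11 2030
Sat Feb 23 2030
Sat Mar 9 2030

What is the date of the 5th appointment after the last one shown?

Gaps: 8, 10, 12, 14 days — each gap is 2 larger than the previous one.
Next gap: 16 days. Sat Mar 9 2030 + 16 days = Mon Mar 25 2030.
Next gap: 18 days. Mon Mar 25 2030 + 18 days = Fri Apr 12 2030.
Next gap: 20 days. Fri Apr 12 2030 + 20 days = Thu May 2 2030.
Next gap: 22 days. Thu May 2 2030 + 22 days = Fri May 24 2030.
Next gap: 24 days. Fri May 24 2030 + 24 days = Mon Jun 17 2030.

Mon Jun 17 2030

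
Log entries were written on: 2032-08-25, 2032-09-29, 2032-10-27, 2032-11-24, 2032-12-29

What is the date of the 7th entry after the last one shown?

All Wednesdays; the gaps (35, 28, 28, 35) vary with month length.
This is the last Wednesday of each month.
January 2033 ends with Wednesday 2033-01-26.
Last Wednesday of February 2033: 2033-02-23.
Last Wednesday of March 2033: 2033-03-30.
Last Wednesday of April 2033: 2033-04-27.
May 2033 ends with Wednesday 2033-05-25.
June 2033 ends with Wednesday 2033-06-29.
Last Wednesday of July 2033: 2033-07-27.

2033-07-27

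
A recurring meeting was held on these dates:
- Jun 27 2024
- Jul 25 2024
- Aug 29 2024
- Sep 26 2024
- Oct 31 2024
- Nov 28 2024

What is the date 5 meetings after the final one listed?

Every date is a Thursday; gaps 28, 35, 28, 35, 28 days.
Each is the last Thursday of its month (at least one falls on the 29th or later, ruling out '4th Thursday').
December 2024 ends with Thursday Dec 26 2024.
Last Thursday of January 2025: Jan 30 2025.
Last Thursday of February 2025: Feb 27 2025.
March 2025 ends with Thursday Mar 27 2025.
Last Thursday of April 2025: Apr 24 2025.

Apr 24 2025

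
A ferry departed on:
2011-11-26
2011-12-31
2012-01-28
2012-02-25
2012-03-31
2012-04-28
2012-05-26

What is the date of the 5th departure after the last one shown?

These are Saturdays with 35, 28, 28, 35, 28, 28-day gaps.
Each is the final Saturday of its month — 2011-12-31 is past the 28th, so '4th Saturday' doesn't fit.
Last Saturday of June 2012: 2012-06-30.
July 2012 ends with Saturday 2012-07-28.
Last Saturday of August 2012: 2012-08-25.
Last Saturday of September 2012: 2012-09-29.
October 2012 ends with Saturday 2012-10-27.

2012-10-27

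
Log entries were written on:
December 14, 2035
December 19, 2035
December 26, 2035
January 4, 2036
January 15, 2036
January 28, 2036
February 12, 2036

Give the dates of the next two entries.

February 29, 2036; March 19, 2036

The spacing grows by 2 each time: 5, 7, 9, 11, 13, 15 days.
Next gap: 17 days. February 12, 2036 + 17 days = February 29, 2036.
Next gap: 19 days. February 29, 2036 + 19 days = March 19, 2036.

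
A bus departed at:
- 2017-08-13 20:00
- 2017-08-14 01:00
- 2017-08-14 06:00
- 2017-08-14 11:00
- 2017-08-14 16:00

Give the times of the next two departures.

2017-08-14 21:00, 2017-08-15 02:00

Gaps: 5, 5, 5, 5 hours — each event is 5 hours after the previous one.
2017-08-14 16:00 + 5 h = 2017-08-14 21:00.
2017-08-14 21:00 + 5 h = 2017-08-15 02:00.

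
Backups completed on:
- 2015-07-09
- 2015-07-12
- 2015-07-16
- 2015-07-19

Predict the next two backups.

2015-07-23, 2015-07-26

The gap pattern 3, 4, 3 repeats every 2 events.
These are the Thursdays and Sundays of each week.
The following Thursday is 2015-07-23.
Next Sunday: 2015-07-26.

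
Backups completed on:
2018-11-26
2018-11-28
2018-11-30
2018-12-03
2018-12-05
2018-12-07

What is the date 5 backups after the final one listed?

Gaps: 2, 2, 3, 2, 2 days — not constant, but cyclic with period 3.
The events fall on every Monday, Wednesday and Friday.
The following Monday is 2018-12-10.
Next Wednesday: 2018-12-12.
The following Friday is 2018-12-14.
Next Monday: 2018-12-17.
Next Wednesday: 2018-12-19.

2018-12-19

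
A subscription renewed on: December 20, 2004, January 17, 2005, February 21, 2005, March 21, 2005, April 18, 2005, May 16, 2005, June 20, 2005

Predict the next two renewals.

Gaps: 28, 35, 28, 28, 28, 35 days — a mix of 28 and 35. Every date is a Monday.
Each is the 3rd Monday of its month.
July 2005 — 3rd Monday is July 18, 2005.
August 2005 — 3rd Monday is August 15, 2005.

July 18, 2005; August 15, 2005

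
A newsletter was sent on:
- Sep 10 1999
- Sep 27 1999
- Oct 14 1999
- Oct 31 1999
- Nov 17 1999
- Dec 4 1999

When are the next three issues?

Dec 21 1999, Jan 7 2000, Jan 24 2000

Every event comes 17 days after the last (17, 17, 17, 17, 17).
Dec 4 1999 + 17 days = Dec 21 1999.
Dec 21 1999 + 17 days = Jan 7 2000.
Jan 7 2000 + 17 days = Jan 24 2000.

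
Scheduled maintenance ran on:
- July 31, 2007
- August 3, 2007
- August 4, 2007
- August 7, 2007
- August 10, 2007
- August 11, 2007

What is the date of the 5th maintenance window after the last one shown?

August 24, 2007

Every event lands on a Tuesday or Friday or Saturday (gaps cycle 3, 1, 3, 3, 1).
So the schedule is: every Tuesday, Friday and Saturday.
Next Tuesday: August 14, 2007.
The following Friday is August 17, 2007.
Next Saturday: August 18, 2007.
The following Tuesday is August 21, 2007.
Next Friday: August 24, 2007.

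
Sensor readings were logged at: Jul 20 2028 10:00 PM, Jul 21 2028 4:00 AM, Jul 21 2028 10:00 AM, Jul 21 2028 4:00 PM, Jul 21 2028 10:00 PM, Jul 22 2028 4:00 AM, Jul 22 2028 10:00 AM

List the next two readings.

The interval is a steady 6 hours (6, 6, 6, 6, 6, 6).
Jul 22 2028 10:00 AM + 6 h = Jul 22 2028 4:00 PM.
Jul 22 2028 4:00 PM + 6 h = Jul 22 2028 10:00 PM.

Jul 22 2028 4:00 PM, Jul 22 2028 10:00 PM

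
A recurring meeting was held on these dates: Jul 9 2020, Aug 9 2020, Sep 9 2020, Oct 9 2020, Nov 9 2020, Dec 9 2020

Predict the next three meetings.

Gaps: 31, 31, 30, 31, 30 days — not constant. Every event is on the 9th of the month.
Pattern: the 9th of each month.
Next: January 2021 → Jan 9 2021.
Next: February 2021 → Feb 9 2021.
March 2021: Mar 9 2021.

Jan 9 2021, Feb 9 2021, Mar 9 2021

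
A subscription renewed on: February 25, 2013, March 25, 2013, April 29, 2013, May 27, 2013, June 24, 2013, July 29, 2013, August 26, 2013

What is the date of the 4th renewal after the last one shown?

All Mondays; the gaps (28, 35, 28, 28, 35, 28) vary with month length.
This is the last Monday of each month.
Last Monday of September 2013: September 30, 2013.
October 2013 ends with Monday October 28, 2013.
Last Monday of November 2013: November 25, 2013.
December 2013 ends with Monday December 30, 2013.

December 30, 2013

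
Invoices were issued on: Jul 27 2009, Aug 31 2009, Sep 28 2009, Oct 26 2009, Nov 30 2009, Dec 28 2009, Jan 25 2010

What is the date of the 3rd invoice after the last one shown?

All Mondays; the gaps (35, 28, 28, 35, 28, 28) vary with month length.
This is the last Monday of each month.
Last Monday of February 2010: Feb 22 2010.
Last Monday of March 2010: Mar 29 2010.
April 2010 ends with Monday Apr 26 2010.

Apr 26 2010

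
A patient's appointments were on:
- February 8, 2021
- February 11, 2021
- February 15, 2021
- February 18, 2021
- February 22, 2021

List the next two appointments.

Gaps: 3, 4, 3, 4 days — not constant, but cyclic with period 2.
The events fall on every Monday and Thursday.
The following Thursday is February 25, 2021.
Next Monday: March 1, 2021.

February 25, 2021; March 1, 2021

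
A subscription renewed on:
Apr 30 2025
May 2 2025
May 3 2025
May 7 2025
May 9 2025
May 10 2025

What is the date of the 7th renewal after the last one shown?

May 28 2025

The gap pattern 2, 1, 4, 2, 1 repeats every 3 events.
These are the Wednesdays, Fridays and Saturdays of each week.
The following Wednesday is May 14 2025.
Next Friday: May 16 2025.
Next Saturday: May 17 2025.
The following Wednesday is May 21 2025.
The following Friday is May 23 2025.
The following Saturday is May 24 2025.
The following Wednesday is May 28 2025.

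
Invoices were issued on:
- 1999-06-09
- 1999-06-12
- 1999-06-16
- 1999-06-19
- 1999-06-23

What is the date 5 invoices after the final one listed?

Every event lands on a Wednesday or Saturday (gaps cycle 3, 4, 3, 4).
So the schedule is: every Wednesday and Saturday.
The following Saturday is 1999-06-26.
The following Wednesday is 1999-06-30.
The following Saturday is 1999-07-03.
Next Wednesday: 1999-07-07.
The following Saturday is 1999-07-10.

1999-07-10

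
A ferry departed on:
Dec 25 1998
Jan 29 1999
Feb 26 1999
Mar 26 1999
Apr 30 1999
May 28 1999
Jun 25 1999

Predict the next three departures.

Jul 30 1999, Aug 27 1999, Sep 24 1999

Every date is a Friday; gaps 35, 28, 28, 35, 28, 28 days.
Each is the last Friday of its month (at least one falls on the 29th or later, ruling out '4th Friday').
Last Friday of July 1999: Jul 30 1999.
August 1999 ends with Friday Aug 27 1999.
Last Friday of September 1999: Sep 24 1999.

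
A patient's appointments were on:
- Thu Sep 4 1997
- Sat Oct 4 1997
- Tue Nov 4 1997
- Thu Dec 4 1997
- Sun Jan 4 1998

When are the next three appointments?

The day-of-month is always 4 (30, 31, 30, 31 days between events).
So this recurs on the 4th of each month.
February 1998: Wed Feb 4 1998.
Next: March 1998 → Wed Mar 4 1998.
Next: April 1998 → Sat Apr 4 1998.

Wed Feb 4 1998, Wed Mar 4 1998, Sat Apr 4 1998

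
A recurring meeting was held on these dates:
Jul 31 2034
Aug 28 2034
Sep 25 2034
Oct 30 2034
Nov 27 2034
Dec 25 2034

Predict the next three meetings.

All Mondays; the gaps (28, 28, 35, 28, 28) vary with month length.
This is the last Monday of each month.
Last Monday of January 2035: Jan 29 2035.
February 2035 ends with Monday Feb 26 2035.
Last Monday of March 2035: Mar 26 2035.

Jan 29 2035, Feb 26 2035, Mar 26 2035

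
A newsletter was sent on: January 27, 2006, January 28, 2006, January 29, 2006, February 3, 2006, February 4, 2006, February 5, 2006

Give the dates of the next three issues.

Every event lands on a Friday or Saturday or Sunday (gaps cycle 1, 1, 5, 1, 1).
So the schedule is: every Friday, Saturday and Sunday.
The following Friday is February 10, 2006.
Next Saturday: February 11, 2006.
The following Sunday is February 12, 2006.

February 10, 2006; February 11, 2006; February 12, 2006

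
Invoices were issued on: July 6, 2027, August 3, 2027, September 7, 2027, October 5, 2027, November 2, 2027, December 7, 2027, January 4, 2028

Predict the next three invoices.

All dates are Tuesdays, 28, 35, 28, 28, 35, 28 days apart.
Specifically, the 1st Tuesday of each month.
February 2028 — 1st Tuesday is February 1, 2028.
1st Tuesday of March 2028: March 7, 2028.
1st Tuesday of April 2028: April 4, 2028.

February 1, 2028; March 7, 2028; April 4, 2028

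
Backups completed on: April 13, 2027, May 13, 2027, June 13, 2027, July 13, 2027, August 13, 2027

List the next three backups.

September 13, 2027; October 13, 2027; November 13, 2027

The day-of-month is always 13 (30, 31, 30, 31 days between events).
So this recurs on the 13th of each month.
September 2027: September 13, 2027.
October 2027: October 13, 2027.
November 2027: November 13, 2027.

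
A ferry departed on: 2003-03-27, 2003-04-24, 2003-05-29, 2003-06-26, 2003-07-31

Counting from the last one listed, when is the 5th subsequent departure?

2003-12-25

All Thursdays; the gaps (28, 35, 28, 35) vary with month length.
This is the last Thursday of each month.
Last Thursday of August 2003: 2003-08-28.
September 2003 ends with Thursday 2003-09-25.
Last Thursday of October 2003: 2003-10-30.
Last Thursday of November 2003: 2003-11-27.
December 2003 ends with Thursday 2003-12-25.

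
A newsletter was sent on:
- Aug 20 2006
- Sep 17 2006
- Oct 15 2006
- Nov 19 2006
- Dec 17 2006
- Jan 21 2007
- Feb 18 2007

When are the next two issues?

Mar 18 2007, Apr 15 2007

These are Sundays at 28- or 35-day spacing (28, 28, 35, 28, 35, 28).
The pattern: 3rd Sunday of the month.
3rd Sunday of March 2007: Mar 18 2007.
3rd Sunday of April 2007: Apr 15 2007.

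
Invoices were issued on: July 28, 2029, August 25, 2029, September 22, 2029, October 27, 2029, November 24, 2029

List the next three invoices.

All dates are Saturdays, 28, 28, 35, 28 days apart.
Specifically, the 4th Saturday of each month.
4th Saturday of December 2029: December 22, 2029.
January 2030 — 4th Saturday is January 26, 2030.
4th Saturday of February 2030: February 23, 2030.

December 22, 2029; January 26, 2030; February 23, 2030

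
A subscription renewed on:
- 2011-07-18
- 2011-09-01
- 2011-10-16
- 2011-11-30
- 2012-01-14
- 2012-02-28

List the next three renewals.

2012-04-13, 2012-05-28, 2012-07-12

The spacing is 45, 45, 45, 45, 45 days — always 45 days.
2012-02-28 + 45 days = 2012-04-13.
2012-04-13 + 45 days = 2012-05-28.
2012-05-28 + 45 days = 2012-07-12.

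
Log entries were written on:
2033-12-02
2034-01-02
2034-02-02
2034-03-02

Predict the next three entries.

2034-04-02, 2034-05-02, 2034-06-02

The day-of-month is always 2 (31, 31, 28 days between events).
So this recurs on the 2nd of each month.
Next: April 2034 → 2034-04-02.
May 2034: 2034-05-02.
June 2034: 2034-06-02.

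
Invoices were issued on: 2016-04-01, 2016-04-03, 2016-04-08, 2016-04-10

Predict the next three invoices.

2016-04-15, 2016-04-17, 2016-04-22

Gaps: 2, 5, 2 days — not constant, but cyclic with period 2.
The events fall on every Friday and Sunday.
Next Friday: 2016-04-15.
The following Sunday is 2016-04-17.
The following Friday is 2016-04-22.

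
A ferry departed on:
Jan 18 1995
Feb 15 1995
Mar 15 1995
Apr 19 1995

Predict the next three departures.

May 17 1995, Jun 21 1995, Jul 19 1995

All dates are Wednesdays, 28, 28, 35 days apart.
Specifically, the 3rd Wednesday of each month.
3rd Wednesday of May 1995: May 17 1995.
3rd Wednesday of June 1995: Jun 21 1995.
3rd Wednesday of July 1995: Jul 19 1995.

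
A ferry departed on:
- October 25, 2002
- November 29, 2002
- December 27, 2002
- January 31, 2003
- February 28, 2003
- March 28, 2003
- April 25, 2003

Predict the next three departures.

May 30, 2003; June 27, 2003; July 25, 2003

These are Fridays with 35, 28, 35, 28, 28, 28-day gaps.
Each is the final Friday of its month — November 29, 2002 is past the 28th, so '4th Friday' doesn't fit.
May 2003 ends with Friday May 30, 2003.
June 2003 ends with Friday June 27, 2003.
July 2003 ends with Friday July 25, 2003.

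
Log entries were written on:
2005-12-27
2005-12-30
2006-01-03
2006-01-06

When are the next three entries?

Every event lands on a Tuesday or Friday (gaps cycle 3, 4, 3).
So the schedule is: every Tuesday and Friday.
Next Tuesday: 2006-01-10.
Next Friday: 2006-01-13.
The following Tuesday is 2006-01-17.

2006-01-10, 2006-01-13, 2006-01-17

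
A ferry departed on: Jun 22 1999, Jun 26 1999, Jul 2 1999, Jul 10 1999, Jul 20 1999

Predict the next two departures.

Intervals are 4, 6, 8, 10 days — an arithmetic progression with common difference 2.
Next gap: 12 days. Jul 20 1999 + 12 days = Aug 1 1999.
Next gap: 14 days. Aug 1 1999 + 14 days = Aug 15 1999.

Aug 1 1999, Aug 15 1999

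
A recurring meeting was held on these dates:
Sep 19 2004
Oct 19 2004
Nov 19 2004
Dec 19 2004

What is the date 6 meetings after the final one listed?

Jun 19 2005

Each date is the 19th; the gaps (30, 31, 30) track the month lengths.
The rule is the 19th of each month.
January 2005: Jan 19 2005.
Next: February 2005 → Feb 19 2005.
Next: March 2005 → Mar 19 2005.
April 2005: Apr 19 2005.
Next: May 2005 → May 19 2005.
Next: June 2005 → Jun 19 2005.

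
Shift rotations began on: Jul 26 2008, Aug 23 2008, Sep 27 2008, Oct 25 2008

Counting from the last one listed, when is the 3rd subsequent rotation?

Jan 24 2009

Gaps: 28, 35, 28 days — a mix of 28 and 35. Every date is a Saturday.
Each is the 4th Saturday of its month.
November 2008 — 4th Saturday is Nov 22 2008.
4th Saturday of December 2008: Dec 27 2008.
4th Saturday of January 2009: Jan 24 2009.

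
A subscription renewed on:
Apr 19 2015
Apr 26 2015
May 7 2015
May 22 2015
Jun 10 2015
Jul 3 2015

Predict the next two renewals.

Jul 30 2015, Aug 30 2015

Intervals are 7, 11, 15, 19, 23 days — an arithmetic progression with common difference 4.
Next gap: 27 days. Jul 3 2015 + 27 days = Jul 30 2015.
Next gap: 31 days. Jul 30 2015 + 31 days = Aug 30 2015.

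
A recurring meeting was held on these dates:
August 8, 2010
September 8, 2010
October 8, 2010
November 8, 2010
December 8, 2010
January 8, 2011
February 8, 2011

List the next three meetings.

March 8, 2011; April 8, 2011; May 8, 2011

Each date is the 8th; the gaps (31, 30, 31, 30, 31, 31) track the month lengths.
The rule is the 8th of each month.
Next: March 2011 → March 8, 2011.
Next: April 2011 → April 8, 2011.
May 2011: May 8, 2011.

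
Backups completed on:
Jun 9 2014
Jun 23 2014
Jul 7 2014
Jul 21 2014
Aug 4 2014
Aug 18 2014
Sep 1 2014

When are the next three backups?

Sep 15 2014, Sep 29 2014, Oct 13 2014

Gaps between consecutive events: 14, 14, 14, 14, 14, 14 days — a constant 14-day interval.
Sep 1 2014 + 14 days = Sep 15 2014.
Sep 15 2014 + 14 days = Sep 29 2014.
Sep 29 2014 + 14 days = Oct 13 2014.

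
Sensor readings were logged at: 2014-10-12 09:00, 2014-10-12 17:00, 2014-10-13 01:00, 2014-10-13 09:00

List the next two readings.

The interval is a steady 8 hours (8, 8, 8).
2014-10-13 09:00 + 8 h = 2014-10-13 17:00.
2014-10-13 17:00 + 8 h = 2014-10-14 01:00.

2014-10-13 17:00, 2014-10-14 01:00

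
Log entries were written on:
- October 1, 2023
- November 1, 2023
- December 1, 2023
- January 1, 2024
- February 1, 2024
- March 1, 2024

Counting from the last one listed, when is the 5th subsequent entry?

The day-of-month is always 1 (31, 30, 31, 31, 29 days between events).
So this recurs on the 1st of each month.
Next: April 2024 → April 1, 2024.
Next: May 2024 → May 1, 2024.
June 2024: June 1, 2024.
July 2024: July 1, 2024.
Next: August 2024 → August 1, 2024.

August 1, 2024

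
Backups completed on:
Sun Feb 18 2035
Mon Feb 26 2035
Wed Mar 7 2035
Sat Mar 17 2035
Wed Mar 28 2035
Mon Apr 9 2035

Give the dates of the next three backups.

The spacing grows by 1 each time: 8, 9, 10, 11, 12 days.
Next gap: 13 days. Mon Apr 9 2035 + 13 days = Sun Apr 22 2035.
Next gap: 14 days. Sun Apr 22 2035 + 14 days = Sun May 6 2035.
Next gap: 15 days. Sun May 6 2035 + 15 days = Mon May 21 2035.

Sun Apr 22 2035, Sun May 6 2035, Mon May 21 2035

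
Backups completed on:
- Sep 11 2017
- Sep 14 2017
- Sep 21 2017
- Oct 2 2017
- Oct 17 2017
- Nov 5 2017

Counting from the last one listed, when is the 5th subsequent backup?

Intervals are 3, 7, 11, 15, 19 days — an arithmetic progression with common difference 4.
Next gap: 23 days. Nov 5 2017 + 23 days = Nov 28 2017.
Next gap: 27 days. Nov 28 2017 + 27 days = Dec 25 2017.
Next gap: 31 days. Dec 25 2017 + 31 days = Jan 25 2018.
Next gap: 35 days. Jan 25 2018 + 35 days = Mar 1 2018.
Next gap: 39 days. Mar 1 2018 + 39 days = Apr 9 2018.

Apr 9 2018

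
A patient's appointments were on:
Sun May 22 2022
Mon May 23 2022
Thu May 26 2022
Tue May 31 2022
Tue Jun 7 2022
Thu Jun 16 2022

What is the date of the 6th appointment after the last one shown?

Intervals are 1, 3, 5, 7, 9 days — an arithmetic progression with common difference 2.
Next gap: 11 days. Thu Jun 16 2022 + 11 days = Mon Jun 27 2022.
Next gap: 13 days. Mon Jun 27 2022 + 13 days = Sun Jul 10 2022.
Next gap: 15 days. Sun Jul 10 2022 + 15 days = Mon Jul 25 2022.
Next gap: 17 days. Mon Jul 25 2022 + 17 days = Thu Aug 11 2022.
Next gap: 19 days. Thu Aug 11 2022 + 19 days = Tue Aug 30 2022.
Next gap: 21 days. Tue Aug 30 2022 + 21 days = Tue Sep 20 2022.

Tue Sep 20 2022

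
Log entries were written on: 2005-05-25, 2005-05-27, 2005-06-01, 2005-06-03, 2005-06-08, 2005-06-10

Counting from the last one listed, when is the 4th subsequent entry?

2005-06-24

Gaps: 2, 5, 2, 5, 2 days — not constant, but cyclic with period 2.
The events fall on every Wednesday and Friday.
Next Wednesday: 2005-06-15.
The following Friday is 2005-06-17.
Next Wednesday: 2005-06-22.
Next Friday: 2005-06-24.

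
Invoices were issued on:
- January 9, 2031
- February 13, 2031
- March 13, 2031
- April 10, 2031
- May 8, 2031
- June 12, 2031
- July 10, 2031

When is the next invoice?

August 14, 2031

All dates are Thursdays, 35, 28, 28, 28, 35, 28 days apart.
Specifically, the 2nd Thursday of each month.
August 2031 — 2nd Thursday is August 14, 2031.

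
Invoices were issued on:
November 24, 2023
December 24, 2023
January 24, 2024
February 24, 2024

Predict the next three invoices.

The day-of-month is always 24 (30, 31, 31 days between events).
So this recurs on the 24th of each month.
March 2024: March 24, 2024.
April 2024: April 24, 2024.
May 2024: May 24, 2024.

March 24, 2024; April 24, 2024; May 24, 2024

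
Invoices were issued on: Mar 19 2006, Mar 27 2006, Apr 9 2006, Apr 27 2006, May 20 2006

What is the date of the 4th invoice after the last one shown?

Oct 9 2006

Gaps: 8, 13, 18, 23 days — each gap is 5 larger than the previous one.
Next gap: 28 days. May 20 2006 + 28 days = Jun 17 2006.
Next gap: 33 days. Jun 17 2006 + 33 days = Jul 20 2006.
Next gap: 38 days. Jul 20 2006 + 38 days = Aug 27 2006.
Next gap: 43 days. Aug 27 2006 + 43 days = Oct 9 2006.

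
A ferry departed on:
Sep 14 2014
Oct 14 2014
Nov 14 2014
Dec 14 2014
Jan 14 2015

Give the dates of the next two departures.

Feb 14 2015, Mar 14 2015

Each date is the 14th; the gaps (30, 31, 30, 31) track the month lengths.
The rule is the 14th of each month.
February 2015: Feb 14 2015.
Next: March 2015 → Mar 14 2015.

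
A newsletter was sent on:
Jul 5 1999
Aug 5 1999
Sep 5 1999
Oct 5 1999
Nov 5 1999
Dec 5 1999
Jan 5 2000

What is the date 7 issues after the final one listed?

Gaps: 31, 31, 30, 31, 30, 31 days — not constant. Every event is on the 5th of the month.
Pattern: the 5th of each month.
Next: February 2000 → Feb 5 2000.
March 2000: Mar 5 2000.
Next: April 2000 → Apr 5 2000.
Next: May 2000 → May 5 2000.
June 2000: Jun 5 2000.
Next: July 2000 → Jul 5 2000.
August 2000: Aug 5 2000.

Aug 5 2000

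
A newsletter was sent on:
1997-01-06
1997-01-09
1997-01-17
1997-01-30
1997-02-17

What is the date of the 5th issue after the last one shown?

Gaps: 3, 8, 13, 18 days — each gap is 5 larger than the previous one.
Next gap: 23 days. 1997-02-17 + 23 days = 1997-03-12.
Next gap: 28 days. 1997-03-12 + 28 days = 1997-04-09.
Next gap: 33 days. 1997-04-09 + 33 days = 1997-05-12.
Next gap: 38 days. 1997-05-12 + 38 days = 1997-06-19.
Next gap: 43 days. 1997-06-19 + 43 days = 1997-08-01.

1997-08-01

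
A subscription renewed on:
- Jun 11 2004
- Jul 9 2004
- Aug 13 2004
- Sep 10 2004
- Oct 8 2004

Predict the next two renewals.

Nov 12 2004, Dec 10 2004

All dates are Fridays, 28, 35, 28, 28 days apart.
Specifically, the 2nd Friday of each month.
2nd Friday of November 2004: Nov 12 2004.
2nd Friday of December 2004: Dec 10 2004.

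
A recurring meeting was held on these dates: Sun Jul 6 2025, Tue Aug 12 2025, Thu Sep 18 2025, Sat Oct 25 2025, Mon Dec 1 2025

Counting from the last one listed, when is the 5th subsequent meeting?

Thu Jun 4 2026

Gaps between consecutive events: 37, 37, 37, 37 days — a constant 37-day interval.
Mon Dec 1 2025 + 37 days = Wed Jan 7 2026.
Wed Jan 7 2026 + 37 days = Fri Feb 13 2026.
Fri Feb 13 2026 + 37 days = Sun Mar 22 2026.
Sun Mar 22 2026 + 37 days = Tue Apr 28 2026.
Tue Apr 28 2026 + 37 days = Thu Jun 4 2026.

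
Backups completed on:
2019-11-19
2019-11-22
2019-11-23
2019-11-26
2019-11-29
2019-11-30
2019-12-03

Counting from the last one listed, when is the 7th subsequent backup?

The gap pattern 3, 1, 3, 3, 1, 3 repeats every 3 events.
These are the Tuesdays, Fridays and Saturdays of each week.
The following Friday is 2019-12-06.
The following Saturday is 2019-12-07.
The following Tuesday is 2019-12-10.
The following Friday is 2019-12-13.
The following Saturday is 2019-12-14.
Next Tuesday: 2019-12-17.
The following Friday is 2019-12-20.

2019-12-20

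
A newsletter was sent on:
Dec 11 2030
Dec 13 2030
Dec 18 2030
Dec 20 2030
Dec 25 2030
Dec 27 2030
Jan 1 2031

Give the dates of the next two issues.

Jan 3 2031, Jan 8 2031

The gap pattern 2, 5, 2, 5, 2, 5 repeats every 2 events.
These are the Wednesdays and Fridays of each week.
Next Friday: Jan 3 2031.
Next Wednesday: Jan 8 2031.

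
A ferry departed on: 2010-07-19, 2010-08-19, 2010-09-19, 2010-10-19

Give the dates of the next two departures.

2010-11-19, 2010-12-19

The day-of-month is always 19 (31, 31, 30 days between events).
So this recurs on the 19th of each month.
Next: November 2010 → 2010-11-19.
December 2010: 2010-12-19.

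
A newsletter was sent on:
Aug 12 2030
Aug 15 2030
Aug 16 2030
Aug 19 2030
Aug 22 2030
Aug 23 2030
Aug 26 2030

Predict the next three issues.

Aug 29 2030, Aug 30 2030, Sep 2 2030

Gaps: 3, 1, 3, 3, 1, 3 days — not constant, but cyclic with period 3.
The events fall on every Monday, Thursday and Friday.
Next Thursday: Aug 29 2030.
Next Friday: Aug 30 2030.
Next Monday: Sep 2 2030.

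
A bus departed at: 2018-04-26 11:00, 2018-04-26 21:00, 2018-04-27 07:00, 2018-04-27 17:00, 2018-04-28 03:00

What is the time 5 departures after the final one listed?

Spacing: 10, 10, 10, 10 h — constant 10 h.
2018-04-28 03:00 + 10 h = 2018-04-28 13:00.
2018-04-28 13:00 + 10 h = 2018-04-28 23:00.
2018-04-28 23:00 + 10 h = 2018-04-29 09:00.
2018-04-29 09:00 + 10 h = 2018-04-29 19:00.
2018-04-29 19:00 + 10 h = 2018-04-30 05:00.

2018-04-30 05:00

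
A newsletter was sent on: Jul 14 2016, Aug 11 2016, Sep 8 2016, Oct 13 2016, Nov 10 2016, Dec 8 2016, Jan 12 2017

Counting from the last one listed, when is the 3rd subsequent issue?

Gaps: 28, 28, 35, 28, 28, 35 days — a mix of 28 and 35. Every date is a Thursday.
Each is the 2nd Thursday of its month.
February 2017 — 2nd Thursday is Feb 9 2017.
March 2017 — 2nd Thursday is Mar 9 2017.
2nd Thursday of April 2017: Apr 13 2017.

Apr 13 2017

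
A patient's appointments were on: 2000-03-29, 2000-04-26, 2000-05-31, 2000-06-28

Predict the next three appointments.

Every date is a Wednesday; gaps 28, 35, 28 days.
Each is the last Wednesday of its month (at least one falls on the 29th or later, ruling out '4th Wednesday').
July 2000 ends with Wednesday 2000-07-26.
August 2000 ends with Wednesday 2000-08-30.
Last Wednesday of September 2000: 2000-09-27.

2000-07-26, 2000-08-30, 2000-09-27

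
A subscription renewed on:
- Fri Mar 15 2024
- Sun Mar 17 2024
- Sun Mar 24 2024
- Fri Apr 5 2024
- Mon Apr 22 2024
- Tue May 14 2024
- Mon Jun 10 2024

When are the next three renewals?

Intervals are 2, 7, 12, 17, 22, 27 days — an arithmetic progression with common difference 5.
Next gap: 32 days. Mon Jun 10 2024 + 32 days = Fri Jul 12 2024.
Next gap: 37 days. Fri Jul 12 2024 + 37 days = Sun Aug 18 2024.
Next gap: 42 days. Sun Aug 18 2024 + 42 days = Sun Sep 29 2024.

Fri Jul 12 2024, Sun Aug 18 2024, Sun Sep 29 2024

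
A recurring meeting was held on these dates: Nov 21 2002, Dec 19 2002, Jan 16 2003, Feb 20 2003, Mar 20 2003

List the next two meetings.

Apr 17 2003, May 15 2003

All dates are Thursdays, 28, 28, 35, 28 days apart.
Specifically, the 3rd Thursday of each month.
April 2003 — 3rd Thursday is Apr 17 2003.
May 2003 — 3rd Thursday is May 15 2003.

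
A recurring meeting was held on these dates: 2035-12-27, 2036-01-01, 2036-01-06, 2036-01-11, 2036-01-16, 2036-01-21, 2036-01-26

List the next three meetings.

2036-01-31, 2036-02-05, 2036-02-10

The spacing is 5, 5, 5, 5, 5, 5 days — always 5 days.
2036-01-26 + 5 days = 2036-01-31.
2036-01-31 + 5 days = 2036-02-05.
2036-02-05 + 5 days = 2036-02-10.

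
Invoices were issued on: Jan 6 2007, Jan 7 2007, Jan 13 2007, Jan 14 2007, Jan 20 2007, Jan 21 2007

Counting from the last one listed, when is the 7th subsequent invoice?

Feb 17 2007

The gap pattern 1, 6, 1, 6, 1 repeats every 2 events.
These are the Saturdays and Sundays of each week.
The following Saturday is Jan 27 2007.
The following Sunday is Jan 28 2007.
The following Saturday is Feb 3 2007.
Next Sunday: Feb 4 2007.
Next Saturday: Feb 10 2007.
Next Sunday: Feb 11 2007.
The following Saturday is Feb 17 2007.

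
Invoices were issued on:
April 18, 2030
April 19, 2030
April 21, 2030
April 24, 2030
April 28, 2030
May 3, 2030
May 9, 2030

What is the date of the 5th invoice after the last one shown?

June 23, 2030

Intervals are 1, 2, 3, 4, 5, 6 days — an arithmetic progression with common difference 1.
Next gap: 7 days. May 9, 2030 + 7 days = May 16, 2030.
Next gap: 8 days. May 16, 2030 + 8 days = May 24, 2030.
Next gap: 9 days. May 24, 2030 + 9 days = June 2, 2030.
Next gap: 10 days. June 2, 2030 + 10 days = June 12, 2030.
Next gap: 11 days. June 12, 2030 + 11 days = June 23, 2030.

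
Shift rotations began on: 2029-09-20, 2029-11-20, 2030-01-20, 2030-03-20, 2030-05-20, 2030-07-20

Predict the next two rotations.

Gaps: 61, 61, 59, 61, 61 days — not constant. Every event is on the 20th of the month.
Pattern: the 20th of every 2 months.
Next: September 2030 → 2030-09-20.
November 2030: 2030-11-20.

2030-09-20, 2030-11-20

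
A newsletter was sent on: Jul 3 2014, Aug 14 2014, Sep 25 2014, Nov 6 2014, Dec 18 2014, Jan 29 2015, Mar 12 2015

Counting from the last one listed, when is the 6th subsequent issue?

Gaps between consecutive events: 42, 42, 42, 42, 42, 42 days — a constant 42-day interval.
Mar 12 2015 + 42 days = Apr 23 2015.
Apr 23 2015 + 42 days = Jun 4 2015.
Jun 4 2015 + 42 days = Jul 16 2015.
Jul 16 2015 + 42 days = Aug 27 2015.
Aug 27 2015 + 42 days = Oct 8 2015.
Oct 8 2015 + 42 days = Nov 19 2015.

Nov 19 2015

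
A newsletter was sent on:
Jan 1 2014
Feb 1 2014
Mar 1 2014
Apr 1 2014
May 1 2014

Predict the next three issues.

Jun 1 2014, Jul 1 2014, Aug 1 2014

The day-of-month is always 1 (31, 28, 31, 30 days between events).
So this recurs on the 1st of each month.
Next: June 2014 → Jun 1 2014.
Next: July 2014 → Jul 1 2014.
Next: August 2014 → Aug 1 2014.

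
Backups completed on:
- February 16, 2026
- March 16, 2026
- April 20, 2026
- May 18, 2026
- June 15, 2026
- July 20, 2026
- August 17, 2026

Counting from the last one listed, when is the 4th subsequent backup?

December 21, 2026

All dates are Mondays, 28, 35, 28, 28, 35, 28 days apart.
Specifically, the 3rd Monday of each month.
3rd Monday of September 2026: September 21, 2026.
October 2026 — 3rd Monday is October 19, 2026.
November 2026 — 3rd Monday is November 16, 2026.
December 2026 — 3rd Monday is December 21, 2026.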